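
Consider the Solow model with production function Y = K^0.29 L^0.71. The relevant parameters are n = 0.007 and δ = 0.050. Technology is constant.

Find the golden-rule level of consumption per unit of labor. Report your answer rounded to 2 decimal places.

c_gold ≈ 1.38

At the golden rule, f'(k) = n + δ, so α·k^(α−1) = n + δ and k_gold = (α/(n + δ))^(1/(1−α)).
k_gold = (0.29/0.057)^(1/0.71) = 5.0877^1.4085 ≈ 9.8886
c_gold = f(k_gold) − (n + δ)·k_gold = 1.9435 − 0.057×9.8886 ≈ 1.3798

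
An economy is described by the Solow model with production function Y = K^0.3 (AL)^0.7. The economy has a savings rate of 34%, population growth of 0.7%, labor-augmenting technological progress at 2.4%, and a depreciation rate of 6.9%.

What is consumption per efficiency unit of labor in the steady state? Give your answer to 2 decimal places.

c* = 1.12

At the steady state, Δk = 0, so s·k^α = (n + g + δ)·k.
Dividing both sides by k: k^(1−α) = s / (n + g + δ).
k^0.7 = 0.34 / (0.007 + 0.024 + 0.069) = 0.34 / 0.100 = 3.4000
k* = 3.4000^(1/0.7) ≈ 5.7445
y* = (k*)^α = 5.7445^0.3 ≈ 1.6896
c* = (1 − s)·y* = (1 − 0.34) × 1.6896 ≈ 1.1151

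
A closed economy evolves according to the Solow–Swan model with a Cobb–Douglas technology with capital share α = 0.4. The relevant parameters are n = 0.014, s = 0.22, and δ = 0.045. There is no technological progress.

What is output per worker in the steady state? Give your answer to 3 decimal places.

y* = 2.405

In steady state, investment equals break-even investment: s·k^α = (n + δ)·k.
Rearranging, k^(1−α) = s / (n + δ).
k^0.6 = 0.22 / (0.014 + 0.045) = 0.22 / 0.059 = 3.7288
k* = 3.7288^(1/0.6) ≈ 8.9663
y* = (k*)^α = 8.9663^0.4 ≈ 2.4046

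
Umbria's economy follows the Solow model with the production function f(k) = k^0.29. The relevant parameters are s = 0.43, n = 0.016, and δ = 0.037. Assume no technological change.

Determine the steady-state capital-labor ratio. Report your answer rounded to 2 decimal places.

k* = 19.08

At the steady state, Δk = 0, so s·k^α = (n + δ)·k.
Rearranging, k^(1−α) = s / (n + δ).
k^0.71 = 0.43 / (0.016 + 0.037) = 0.43 / 0.053 = 8.1132
k* = 8.1132^(1/0.71) ≈ 19.0789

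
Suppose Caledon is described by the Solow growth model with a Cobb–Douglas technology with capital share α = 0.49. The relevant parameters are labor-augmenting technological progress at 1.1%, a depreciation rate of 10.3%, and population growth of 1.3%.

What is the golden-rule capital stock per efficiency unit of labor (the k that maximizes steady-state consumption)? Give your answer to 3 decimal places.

k_gold ≈ 14.119

The golden rule sets f'(k) = n + g + δ, i.e. α·k^(α−1) = n + g + δ.
So k^(1−α) = α / (n + g + δ) = 0.49 / 0.127 = 3.8583.
k_gold = 3.8583^(1/0.51) ≈ 14.1187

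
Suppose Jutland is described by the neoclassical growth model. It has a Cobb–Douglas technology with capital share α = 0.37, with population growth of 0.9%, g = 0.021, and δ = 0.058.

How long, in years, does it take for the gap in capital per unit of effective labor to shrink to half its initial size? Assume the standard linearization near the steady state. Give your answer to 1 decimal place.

half-life ≈ 12.5 years

Near the steady state the convergence rate is λ = (1 − α)(n + g + δ).
λ = (1 − 0.37) × 0.088 = 0.63 × 0.088 = 0.05544
Half-life = ln 2 / λ = 0.6931 / 0.05544 ≈ 12.50 years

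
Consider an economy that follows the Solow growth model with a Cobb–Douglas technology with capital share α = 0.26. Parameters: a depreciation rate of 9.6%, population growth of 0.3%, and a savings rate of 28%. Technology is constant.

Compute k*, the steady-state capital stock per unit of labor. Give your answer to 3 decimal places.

k* ≈ 4.075

Steady state requires s·f(k) = (n + δ)·k, i.e. s·k^α = (n + δ)·k.
Rearranging, k^(1−α) = s / (n + δ).
k^0.74 = 0.28 / (0.003 + 0.096) = 0.28 / 0.099 = 2.8283
k* = 2.8283^(1/0.74) ≈ 4.0754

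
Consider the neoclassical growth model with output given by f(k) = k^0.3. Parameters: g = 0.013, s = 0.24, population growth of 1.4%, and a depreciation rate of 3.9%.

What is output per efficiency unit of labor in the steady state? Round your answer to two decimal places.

In steady state, investment equals break-even investment: s·k^α = (n + g + δ)·k.
Rearranging, k^(1−α) = s / (n + g + δ).
k^0.7 = 0.24 / (0.014 + 0.013 + 0.039) = 0.24 / 0.066 = 3.6364
k* = 3.6364^(1/0.7) ≈ 6.3235
y* = (k*)^α = 6.3235^0.3 ≈ 1.7390

y* = 1.74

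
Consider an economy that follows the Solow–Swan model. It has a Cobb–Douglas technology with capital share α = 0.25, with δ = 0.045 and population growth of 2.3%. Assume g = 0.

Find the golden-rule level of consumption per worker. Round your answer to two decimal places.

At the golden rule, f'(k) = n + δ, so α·k^(α−1) = n + δ and k_gold = (α/(n + δ))^(1/(1−α)).
k_gold = (0.25/0.068)^(1/0.75) = 3.6765^1.3333 ≈ 5.6741
c_gold = f(k_gold) − (n + δ)·k_gold = 1.5434 − 0.068×5.6741 ≈ 1.1576

c_gold ≈ 1.16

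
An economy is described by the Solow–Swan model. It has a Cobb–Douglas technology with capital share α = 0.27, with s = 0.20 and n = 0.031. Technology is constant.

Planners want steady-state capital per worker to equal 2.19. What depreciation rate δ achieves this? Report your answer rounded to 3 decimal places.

δ ≈ 0.082

At the steady state, Δk = 0, so s·k^α = (n + δ)·k.
So s / (n + δ) = (k*)^(1−α) = 2.19^0.73 = 1.7722.
Therefore n + δ = s / 1.7722 = 0.20 / 1.7722 = 0.1129, so δ = 0.1129 − 0.031 = 0.0819.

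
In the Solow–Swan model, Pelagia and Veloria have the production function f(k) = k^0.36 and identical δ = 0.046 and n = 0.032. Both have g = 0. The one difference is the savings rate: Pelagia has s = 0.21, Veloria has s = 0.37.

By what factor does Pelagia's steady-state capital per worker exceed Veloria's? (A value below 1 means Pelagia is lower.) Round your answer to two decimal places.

ratio ≈ 0.41

Steady-state k* = [s/(n + δ)]^(1/(1−α)), so the ratio is [ (s_P/(n + δ)_P) / (s_V/(n + δ)_V) ]^1.5625.
s_P/(n + δ)_P = 0.21/0.078 = 2.6923; s_V/(n + δ)_V = 0.37/0.078 = 4.7436.
Ratio = (2.6923/4.7436)^1.5625 = 0.5676^1.5625 ≈ 0.4128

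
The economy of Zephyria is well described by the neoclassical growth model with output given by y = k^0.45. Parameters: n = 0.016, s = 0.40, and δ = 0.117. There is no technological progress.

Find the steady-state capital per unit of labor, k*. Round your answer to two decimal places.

In steady state, investment equals break-even investment: s·k^α = (n + δ)·k.
Dividing both sides by k: k^(1−α) = s / (n + δ).
k^0.55 = 0.40 / (0.016 + 0.117) = 0.40 / 0.133 = 3.0075
k* = 3.0075^(1/0.55) ≈ 7.4040

k* = 7.40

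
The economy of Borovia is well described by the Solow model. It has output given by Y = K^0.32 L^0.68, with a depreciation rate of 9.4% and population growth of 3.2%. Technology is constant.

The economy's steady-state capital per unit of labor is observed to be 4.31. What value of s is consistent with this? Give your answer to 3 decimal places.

s ≈ 0.340

Steady state requires s·f(k) = (n + δ)·k, i.e. s·k^α = (n + δ)·k.
So s / (n + δ) = (k*)^(1−α) = 4.31^0.68 = 2.7005.
Therefore s = 2.7005 × (n + δ) = 2.7005 × 0.126 = 0.3403.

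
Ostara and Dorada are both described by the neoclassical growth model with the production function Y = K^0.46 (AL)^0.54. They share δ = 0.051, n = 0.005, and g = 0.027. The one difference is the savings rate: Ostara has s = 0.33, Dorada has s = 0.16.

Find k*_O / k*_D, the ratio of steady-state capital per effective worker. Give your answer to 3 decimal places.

ratio ≈ 3.821

Steady-state k* = [s/(n + g + δ)]^(1/(1−α)), so the ratio is [ (s_O/(n + g + δ)_O) / (s_D/(n + g + δ)_D) ]^1.8519.
s_O/(n + g + δ)_O = 0.33/0.083 = 3.9759; s_D/(n + g + δ)_D = 0.16/0.083 = 1.9277.
Ratio = (3.9759/1.9277)^1.8519 = 2.0625^1.8519 ≈ 3.8214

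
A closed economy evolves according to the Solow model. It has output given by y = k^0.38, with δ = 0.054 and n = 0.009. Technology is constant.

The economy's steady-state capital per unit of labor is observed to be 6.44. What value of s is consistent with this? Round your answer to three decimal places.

s ≈ 0.200

Steady state requires s·f(k) = (n + δ)·k, i.e. s·k^α = (n + δ)·k.
So s / (n + δ) = (k*)^(1−α) = 6.44^0.62 = 3.1733.
Therefore s = 3.1733 × (n + δ) = 3.1733 × 0.063 = 0.1999.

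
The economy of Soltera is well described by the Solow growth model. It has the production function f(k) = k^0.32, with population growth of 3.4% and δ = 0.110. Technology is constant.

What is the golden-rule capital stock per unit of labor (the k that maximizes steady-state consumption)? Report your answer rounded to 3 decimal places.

The golden rule sets f'(k) = n + δ, i.e. α·k^(α−1) = n + δ.
So k^(1−α) = α / (n + δ) = 0.32 / 0.144 = 2.2222.
k_gold = 2.2222^(1/0.68) ≈ 3.2358

k_gold ≈ 3.236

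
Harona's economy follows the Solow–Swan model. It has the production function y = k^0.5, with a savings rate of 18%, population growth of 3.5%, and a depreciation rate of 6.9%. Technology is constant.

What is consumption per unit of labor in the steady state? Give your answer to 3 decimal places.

c* = 1.419

In steady state, investment equals break-even investment: s·k^α = (n + δ)·k.
Dividing both sides by k: k^(1−α) = s / (n + δ).
k^0.5 = 0.18 / (0.035 + 0.069) = 0.18 / 0.104 = 1.7308
k* = 1.7308^(1/0.5) ≈ 2.9957
y* = (k*)^α = 2.9957^0.5 ≈ 1.7308
c* = (1 − s)·y* = (1 − 0.18) × 1.7308 ≈ 1.4193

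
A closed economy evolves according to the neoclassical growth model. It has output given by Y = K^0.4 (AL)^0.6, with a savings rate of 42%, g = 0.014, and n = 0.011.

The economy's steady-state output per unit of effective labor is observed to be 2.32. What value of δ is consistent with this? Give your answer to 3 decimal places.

δ ≈ 0.094

In steady state, investment equals break-even investment: s·k^α = (n + g + δ)·k.
Since y* = [s/(n + g + δ)]^(α/(1−α)), we have s/(n + g + δ) = (y*)^((1−α)/α) = 2.32^1.5 = 3.5337.
Therefore n + g + δ = s / 3.5337 = 0.42 / 3.5337 = 0.1189, so δ = 0.1189 − 0.025 = 0.0939.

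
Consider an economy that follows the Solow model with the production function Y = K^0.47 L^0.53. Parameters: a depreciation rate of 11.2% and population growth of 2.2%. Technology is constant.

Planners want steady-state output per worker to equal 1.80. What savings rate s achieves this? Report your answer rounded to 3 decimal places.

Steady state requires s·f(k) = (n + δ)·k, i.e. s·k^α = (n + δ)·k.
Since y* = [s/(n + δ)]^(α/(1−α)), we have s/(n + δ) = (y*)^((1−α)/α) = 1.80^1.1277 = 1.9403.
Therefore s = 1.9403 × (n + δ) = 1.9403 × 0.134 = 0.2600.

s ≈ 0.260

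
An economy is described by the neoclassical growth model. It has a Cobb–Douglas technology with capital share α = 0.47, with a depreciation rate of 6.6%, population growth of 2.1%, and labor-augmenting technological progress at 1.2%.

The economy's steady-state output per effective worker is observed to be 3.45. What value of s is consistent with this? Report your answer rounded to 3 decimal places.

In steady state, investment equals break-even investment: s·k^α = (n + g + δ)·k.
Since y* = [s/(n + g + δ)]^(α/(1−α)), we have s/(n + g + δ) = (y*)^((1−α)/α) = 3.45^1.1277 = 4.0411.
Therefore s = 4.0411 × (n + g + δ) = 4.0411 × 0.099 = 0.4001.

s ≈ 0.400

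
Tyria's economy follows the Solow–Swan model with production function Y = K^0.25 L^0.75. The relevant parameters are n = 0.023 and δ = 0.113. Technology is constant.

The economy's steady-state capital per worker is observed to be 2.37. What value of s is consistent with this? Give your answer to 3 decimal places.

s ≈ 0.260

In steady state, investment equals break-even investment: s·k^α = (n + δ)·k.
So s / (n + δ) = (k*)^(1−α) = 2.37^0.75 = 1.9101.
Therefore s = 1.9101 × (n + δ) = 1.9101 × 0.136 = 0.2598.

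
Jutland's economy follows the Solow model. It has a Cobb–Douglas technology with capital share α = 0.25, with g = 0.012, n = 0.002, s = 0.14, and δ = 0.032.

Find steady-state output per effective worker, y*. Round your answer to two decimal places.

y* = 1.45

At the steady state, Δk = 0, so s·k^α = (n + g + δ)·k.
Rearranging, k^(1−α) = s / (n + g + δ).
k^0.75 = 0.14 / (0.002 + 0.012 + 0.032) = 0.14 / 0.046 = 3.0435
k* = 3.0435^(1/0.75) ≈ 4.4106
y* = (k*)^α = 4.4106^0.25 ≈ 1.4492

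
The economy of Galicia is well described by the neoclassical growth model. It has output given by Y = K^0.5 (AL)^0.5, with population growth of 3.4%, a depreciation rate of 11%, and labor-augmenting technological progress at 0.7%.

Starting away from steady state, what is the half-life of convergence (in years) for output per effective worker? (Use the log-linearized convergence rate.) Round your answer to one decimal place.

t_½ ≈ 9.2 years

Near the steady state the convergence rate is λ = (1 − α)(n + g + δ).
λ = (1 − 0.5) × 0.151 = 0.5 × 0.151 = 0.0755
Half-life = ln 2 / λ = 0.6931 / 0.0755 ≈ 9.18 years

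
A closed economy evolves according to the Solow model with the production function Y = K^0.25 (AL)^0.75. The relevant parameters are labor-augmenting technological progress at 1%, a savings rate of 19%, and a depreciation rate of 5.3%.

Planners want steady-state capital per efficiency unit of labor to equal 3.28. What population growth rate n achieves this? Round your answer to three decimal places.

n ≈ 0.015

In steady state, investment equals break-even investment: s·k^α = (n + g + δ)·k.
So s / (n + g + δ) = (k*)^(1−α) = 3.28^0.75 = 2.4373.
Therefore n + g + δ = s / 2.4373 = 0.19 / 2.4373 = 0.0780, so n = 0.0780 − 0.063 = 0.0150.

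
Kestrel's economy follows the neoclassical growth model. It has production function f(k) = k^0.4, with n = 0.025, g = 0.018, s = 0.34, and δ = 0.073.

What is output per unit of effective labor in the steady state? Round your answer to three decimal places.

In steady state, investment equals break-even investment: s·k^α = (n + g + δ)·k.
Rearranging, k^(1−α) = s / (n + g + δ).
k^0.6 = 0.34 / (0.025 + 0.018 + 0.073) = 0.34 / 0.116 = 2.9310
k* = 2.9310^(1/0.6) ≈ 6.0029
y* = (k*)^α = 6.0029^0.4 ≈ 2.0481

y* = 2.048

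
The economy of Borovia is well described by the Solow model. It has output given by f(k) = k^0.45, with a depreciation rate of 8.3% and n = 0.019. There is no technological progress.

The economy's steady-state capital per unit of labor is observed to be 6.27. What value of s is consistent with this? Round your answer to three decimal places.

Steady state requires s·f(k) = (n + δ)·k, i.e. s·k^α = (n + δ)·k.
So s / (n + δ) = (k*)^(1−α) = 6.27^0.55 = 2.7447.
Therefore s = 2.7447 × (n + δ) = 2.7447 × 0.102 = 0.2800.

s ≈ 0.280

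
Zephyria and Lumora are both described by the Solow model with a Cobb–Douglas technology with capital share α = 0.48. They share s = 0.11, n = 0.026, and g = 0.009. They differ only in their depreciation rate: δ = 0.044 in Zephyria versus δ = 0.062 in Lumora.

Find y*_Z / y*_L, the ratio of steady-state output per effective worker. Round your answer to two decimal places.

ratio ≈ 1.21

Steady-state y* = [s/(n + g + δ)]^(α/(1−α)), so the ratio is [ (s_Z/(n + g + δ)_Z) / (s_L/(n + g + δ)_L) ]^0.9231.
s_Z/(n + g + δ)_Z = 0.11/0.079 = 1.3924; s_L/(n + g + δ)_L = 0.11/0.097 = 1.1340.
Ratio = (1.3924/1.1340)^0.9231 = 1.2279^0.9231 ≈ 1.2087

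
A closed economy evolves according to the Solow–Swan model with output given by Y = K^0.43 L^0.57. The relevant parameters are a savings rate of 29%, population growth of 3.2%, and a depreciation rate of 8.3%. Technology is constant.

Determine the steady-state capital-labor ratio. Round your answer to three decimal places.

In steady state, investment equals break-even investment: s·k^α = (n + δ)·k.
Rearranging, k^(1−α) = s / (n + δ).
k^0.57 = 0.29 / (0.032 + 0.083) = 0.29 / 0.115 = 2.5217
k* = 2.5217^(1/0.57) ≈ 5.0667

k* ≈ 5.067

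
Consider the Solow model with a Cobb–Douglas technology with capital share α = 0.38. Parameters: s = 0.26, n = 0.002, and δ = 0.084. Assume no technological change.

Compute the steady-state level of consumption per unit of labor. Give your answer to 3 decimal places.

c* = 1.458

Steady state requires s·f(k) = (n + δ)·k, i.e. s·k^α = (n + δ)·k.
Rearranging, k^(1−α) = s / (n + δ).
k^0.62 = 0.26 / (0.002 + 0.084) = 0.26 / 0.086 = 3.0233
k* = 3.0233^(1/0.62) ≈ 5.9562
y* = (k*)^α = 5.9562^0.38 ≈ 1.9701
c* = (1 − s)·y* = (1 − 0.26) × 1.9701 ≈ 1.4579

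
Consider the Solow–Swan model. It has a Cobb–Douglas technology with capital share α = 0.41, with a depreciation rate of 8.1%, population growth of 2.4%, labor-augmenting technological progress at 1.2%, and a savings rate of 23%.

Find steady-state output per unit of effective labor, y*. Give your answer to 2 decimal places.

Steady state requires s·f(k) = (n + g + δ)·k, i.e. s·k^α = (n + g + δ)·k.
Rearranging, k^(1−α) = s / (n + g + δ).
k^0.59 = 0.23 / (0.024 + 0.012 + 0.081) = 0.23 / 0.117 = 1.9658
k* = 1.9658^(1/0.59) ≈ 3.1443
y* = (k*)^α = 3.1443^0.41 ≈ 1.5995

y* = 1.60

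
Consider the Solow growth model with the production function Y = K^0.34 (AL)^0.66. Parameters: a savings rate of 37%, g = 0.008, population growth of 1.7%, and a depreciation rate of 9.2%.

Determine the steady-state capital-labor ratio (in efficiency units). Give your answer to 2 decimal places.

Steady state requires s·f(k) = (n + g + δ)·k, i.e. s·k^α = (n + g + δ)·k.
Dividing both sides by k: k^(1−α) = s / (n + g + δ).
k^0.66 = 0.37 / (0.017 + 0.008 + 0.092) = 0.37 / 0.117 = 3.1624
k* = 3.1624^(1/0.66) ≈ 5.7227

k* ≈ 5.72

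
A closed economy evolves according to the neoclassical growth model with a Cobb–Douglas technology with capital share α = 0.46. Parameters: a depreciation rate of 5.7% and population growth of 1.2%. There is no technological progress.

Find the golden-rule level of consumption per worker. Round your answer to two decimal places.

c_gold ≈ 2.72

At the golden rule, f'(k) = n + δ, so α·k^(α−1) = n + δ and k_gold = (α/(n + δ))^(1/(1−α)).
k_gold = (0.46/0.069)^(1/0.54) = 6.6667^1.8519 ≈ 33.5584
c_gold = f(k_gold) − (n + δ)·k_gold = 5.0335 − 0.069×33.5584 ≈ 2.7180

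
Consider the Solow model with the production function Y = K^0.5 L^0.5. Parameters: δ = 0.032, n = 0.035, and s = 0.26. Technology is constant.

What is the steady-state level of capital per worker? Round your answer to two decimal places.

k* ≈ 15.06

Steady state requires s·f(k) = (n + δ)·k, i.e. s·k^α = (n + δ)·k.
Rearranging, k^(1−α) = s / (n + δ).
k^0.5 = 0.26 / (0.035 + 0.032) = 0.26 / 0.067 = 3.8806
k* = 3.8806^(1/0.5) ≈ 15.0591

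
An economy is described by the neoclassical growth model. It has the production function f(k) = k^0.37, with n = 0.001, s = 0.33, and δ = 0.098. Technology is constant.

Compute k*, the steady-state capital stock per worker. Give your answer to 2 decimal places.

At the steady state, Δk = 0, so s·k^α = (n + δ)·k.
Dividing both sides by k: k^(1−α) = s / (n + δ).
k^0.63 = 0.33 / (0.001 + 0.098) = 0.33 / 0.099 = 3.3333
k* = 3.3333^(1/0.63) ≈ 6.7602

k* ≈ 6.76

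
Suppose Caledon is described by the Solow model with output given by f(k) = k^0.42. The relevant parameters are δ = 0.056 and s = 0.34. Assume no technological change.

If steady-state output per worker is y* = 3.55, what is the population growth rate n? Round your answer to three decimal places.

At the steady state, Δk = 0, so s·k^α = (n + δ)·k.
Since y* = [s/(n + δ)]^(α/(1−α)), we have s/(n + δ) = (y*)^((1−α)/α) = 3.55^1.381 = 5.7526.
Therefore n + δ = s / 5.7526 = 0.34 / 5.7526 = 0.0591, so n = 0.0591 − 0.056 = 0.0031.

n ≈ 0.003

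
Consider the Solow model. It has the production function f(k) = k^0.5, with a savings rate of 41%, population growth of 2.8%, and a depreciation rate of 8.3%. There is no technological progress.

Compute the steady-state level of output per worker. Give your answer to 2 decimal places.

y* ≈ 3.69

In steady state, investment equals break-even investment: s·k^α = (n + δ)·k.
Dividing both sides by k: k^(1−α) = s / (n + δ).
k^0.5 = 0.41 / (0.028 + 0.083) = 0.41 / 0.111 = 3.6937
k* = 3.6937^(1/0.5) ≈ 13.6434
y* = (k*)^α = 13.6434^0.5 ≈ 3.6937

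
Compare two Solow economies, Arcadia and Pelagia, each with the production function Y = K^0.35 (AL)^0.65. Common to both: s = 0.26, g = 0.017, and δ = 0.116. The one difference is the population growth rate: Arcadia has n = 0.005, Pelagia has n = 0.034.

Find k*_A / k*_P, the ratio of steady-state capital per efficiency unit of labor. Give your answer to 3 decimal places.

ratio ≈ 1.341

Steady-state k* = [s/(n + g + δ)]^(1/(1−α)), so the ratio is [ (s_A/(n + g + δ)_A) / (s_P/(n + g + δ)_P) ]^1.5385.
s_A/(n + g + δ)_A = 0.26/0.138 = 1.8841; s_P/(n + g + δ)_P = 0.26/0.167 = 1.5569.
Ratio = (1.8841/1.5569)^1.5385 = 1.2102^1.5385 ≈ 1.3411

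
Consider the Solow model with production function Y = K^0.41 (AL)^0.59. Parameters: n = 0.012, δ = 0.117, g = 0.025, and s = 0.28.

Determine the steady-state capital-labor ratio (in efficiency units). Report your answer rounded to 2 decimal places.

k* ≈ 2.75

Steady state requires s·f(k) = (n + g + δ)·k, i.e. s·k^α = (n + g + δ)·k.
Dividing both sides by k: k^(1−α) = s / (n + g + δ).
k^0.59 = 0.28 / (0.012 + 0.025 + 0.117) = 0.28 / 0.154 = 1.8182
k* = 1.8182^(1/0.59) ≈ 2.7547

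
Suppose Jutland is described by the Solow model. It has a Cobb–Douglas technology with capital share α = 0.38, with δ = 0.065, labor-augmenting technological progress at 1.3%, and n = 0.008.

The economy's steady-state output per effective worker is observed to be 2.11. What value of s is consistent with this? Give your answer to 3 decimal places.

s ≈ 0.291

At the steady state, Δk = 0, so s·k^α = (n + g + δ)·k.
Since y* = [s/(n + g + δ)]^(α/(1−α)), we have s/(n + g + δ) = (y*)^((1−α)/α) = 2.11^1.6316 = 3.3814.
Therefore s = 3.3814 × (n + g + δ) = 3.3814 × 0.086 = 0.2908.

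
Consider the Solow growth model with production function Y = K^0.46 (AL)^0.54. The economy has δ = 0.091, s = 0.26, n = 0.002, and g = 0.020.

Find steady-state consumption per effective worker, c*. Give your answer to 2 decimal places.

In steady state, investment equals break-even investment: s·k^α = (n + g + δ)·k.
Rearranging, k^(1−α) = s / (n + g + δ).
k^0.54 = 0.26 / (0.002 + 0.020 + 0.091) = 0.26 / 0.113 = 2.3009
k* = 2.3009^(1/0.54) ≈ 4.6793
y* = (k*)^α = 4.6793^0.46 ≈ 2.0337
c* = (1 − s)·y* = (1 − 0.26) × 2.0337 ≈ 1.5049

c* ≈ 1.50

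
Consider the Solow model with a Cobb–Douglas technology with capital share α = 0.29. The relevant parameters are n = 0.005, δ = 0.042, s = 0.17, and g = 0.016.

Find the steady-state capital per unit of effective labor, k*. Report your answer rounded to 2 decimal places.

k* ≈ 4.05

Steady state requires s·f(k) = (n + g + δ)·k, i.e. s·k^α = (n + g + δ)·k.
Dividing both sides by k: k^(1−α) = s / (n + g + δ).
k^0.71 = 0.17 / (0.005 + 0.016 + 0.042) = 0.17 / 0.063 = 2.6984
k* = 2.6984^(1/0.71) ≈ 4.0475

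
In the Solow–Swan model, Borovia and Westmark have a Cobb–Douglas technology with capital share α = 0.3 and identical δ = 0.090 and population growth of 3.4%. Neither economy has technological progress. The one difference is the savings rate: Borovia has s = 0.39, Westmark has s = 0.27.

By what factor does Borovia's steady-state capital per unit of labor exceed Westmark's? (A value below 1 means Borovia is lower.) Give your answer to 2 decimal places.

Steady-state k* = [s/(n + δ)]^(1/(1−α)), so the ratio is [ (s_B/(n + δ)_B) / (s_W/(n + δ)_W) ]^1.4286.
s_B/(n + δ)_B = 0.39/0.124 = 3.1452; s_W/(n + δ)_W = 0.27/0.124 = 2.1774.
Ratio = (3.1452/2.1774)^1.4286 = 1.4445^1.4286 ≈ 1.6911

ratio ≈ 1.69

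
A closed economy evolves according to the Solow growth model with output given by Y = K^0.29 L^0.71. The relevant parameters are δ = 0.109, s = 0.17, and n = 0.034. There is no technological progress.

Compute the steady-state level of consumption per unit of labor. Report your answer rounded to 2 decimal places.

In steady state, investment equals break-even investment: s·k^α = (n + δ)·k.
Rearranging, k^(1−α) = s / (n + δ).
k^0.71 = 0.17 / (0.034 + 0.109) = 0.17 / 0.143 = 1.1888
k* = 1.1888^(1/0.71) ≈ 1.2758
y* = (k*)^α = 1.2758^0.29 ≈ 1.0732
c* = (1 − s)·y* = (1 − 0.17) × 1.0732 ≈ 0.8908

c* = 0.89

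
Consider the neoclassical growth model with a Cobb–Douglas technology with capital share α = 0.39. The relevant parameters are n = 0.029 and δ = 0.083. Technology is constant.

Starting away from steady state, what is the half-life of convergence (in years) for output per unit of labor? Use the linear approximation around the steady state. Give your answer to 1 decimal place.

half-life ≈ 10.1 years

Near the steady state the convergence rate is λ = (1 − α)(n + δ).
λ = (1 − 0.39) × 0.112 = 0.61 × 0.112 = 0.06832
Half-life = ln 2 / λ = 0.6931 / 0.06832 ≈ 10.14 years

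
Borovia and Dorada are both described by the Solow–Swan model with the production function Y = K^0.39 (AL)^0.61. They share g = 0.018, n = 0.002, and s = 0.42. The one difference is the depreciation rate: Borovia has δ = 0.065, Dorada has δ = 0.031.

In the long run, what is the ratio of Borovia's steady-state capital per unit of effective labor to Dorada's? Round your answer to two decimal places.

Steady-state k* = [s/(n + g + δ)]^(1/(1−α)), so the ratio is [ (s_B/(n + g + δ)_B) / (s_D/(n + g + δ)_D) ]^1.6393.
s_B/(n + g + δ)_B = 0.42/0.085 = 4.9412; s_D/(n + g + δ)_D = 0.42/0.051 = 8.2353.
Ratio = (4.9412/8.2353)^1.6393 = 0.6000^1.6393 ≈ 0.4328

ratio ≈ 0.43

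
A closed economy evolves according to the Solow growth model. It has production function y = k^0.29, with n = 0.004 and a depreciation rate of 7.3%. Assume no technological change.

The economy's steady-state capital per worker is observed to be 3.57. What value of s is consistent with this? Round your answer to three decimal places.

In steady state, investment equals break-even investment: s·k^α = (n + δ)·k.
So s / (n + δ) = (k*)^(1−α) = 3.57^0.71 = 2.4683.
Therefore s = 2.4683 × (n + δ) = 2.4683 × 0.077 = 0.1901.

s ≈ 0.190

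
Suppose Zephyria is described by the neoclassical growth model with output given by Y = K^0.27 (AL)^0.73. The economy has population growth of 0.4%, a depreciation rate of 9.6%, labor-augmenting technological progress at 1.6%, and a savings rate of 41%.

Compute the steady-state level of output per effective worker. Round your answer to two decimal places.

In steady state, investment equals break-even investment: s·k^α = (n + g + δ)·k.
Dividing both sides by k: k^(1−α) = s / (n + g + δ).
k^0.73 = 0.41 / (0.004 + 0.016 + 0.096) = 0.41 / 0.116 = 3.5345
k* = 3.5345^(1/0.73) ≈ 5.6381
y* = (k*)^α = 5.6381^0.27 ≈ 1.5952

y* ≈ 1.60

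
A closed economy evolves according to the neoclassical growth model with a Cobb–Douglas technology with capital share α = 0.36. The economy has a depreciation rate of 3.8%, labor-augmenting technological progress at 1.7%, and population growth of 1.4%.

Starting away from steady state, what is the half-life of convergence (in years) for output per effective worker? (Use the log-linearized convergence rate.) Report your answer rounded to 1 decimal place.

t_½ ≈ 15.7 years

Near the steady state the convergence rate is λ = (1 − α)(n + g + δ).
λ = (1 − 0.36) × 0.069 = 0.64 × 0.069 = 0.04416
Half-life = ln 2 / λ = 0.6931 / 0.04416 ≈ 15.70 years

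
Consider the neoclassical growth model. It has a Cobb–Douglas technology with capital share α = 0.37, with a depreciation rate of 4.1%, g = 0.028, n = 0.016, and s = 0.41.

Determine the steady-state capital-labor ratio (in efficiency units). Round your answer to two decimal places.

At the steady state, Δk = 0, so s·k^α = (n + g + δ)·k.
Dividing both sides by k: k^(1−α) = s / (n + g + δ).
k^0.63 = 0.41 / (0.016 + 0.028 + 0.041) = 0.41 / 0.085 = 4.8235
k* = 4.8235^(1/0.63) ≈ 12.1535

k* = 12.15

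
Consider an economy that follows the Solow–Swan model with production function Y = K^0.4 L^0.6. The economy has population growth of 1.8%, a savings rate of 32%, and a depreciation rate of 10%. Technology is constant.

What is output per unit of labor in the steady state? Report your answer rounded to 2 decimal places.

In steady state, investment equals break-even investment: s·k^α = (n + δ)·k.
Rearranging, k^(1−α) = s / (n + δ).
k^0.6 = 0.32 / (0.018 + 0.100) = 0.32 / 0.118 = 2.7119
k* = 2.7119^(1/0.6) ≈ 5.2738
y* = (k*)^α = 5.2738^0.4 ≈ 1.9447

y* ≈ 1.94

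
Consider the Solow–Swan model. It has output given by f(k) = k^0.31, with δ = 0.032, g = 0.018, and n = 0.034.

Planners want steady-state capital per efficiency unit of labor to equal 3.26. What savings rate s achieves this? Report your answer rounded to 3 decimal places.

s ≈ 0.190

Steady state requires s·f(k) = (n + g + δ)·k, i.e. s·k^α = (n + g + δ)·k.
So s / (n + g + δ) = (k*)^(1−α) = 3.26^0.69 = 2.2601.
Therefore s = 2.2601 × (n + g + δ) = 2.2601 × 0.084 = 0.1898.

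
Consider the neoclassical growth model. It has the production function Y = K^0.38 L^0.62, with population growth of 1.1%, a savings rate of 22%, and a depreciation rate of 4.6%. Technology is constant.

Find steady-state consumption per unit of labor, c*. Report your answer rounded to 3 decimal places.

In steady state, investment equals break-even investment: s·k^α = (n + δ)·k.
Dividing both sides by k: k^(1−α) = s / (n + δ).
k^0.62 = 0.22 / (0.011 + 0.046) = 0.22 / 0.057 = 3.8596
k* = 3.8596^(1/0.62) ≈ 8.8315
y* = (k*)^α = 8.8315^0.38 ≈ 2.2882
c* = (1 − s)·y* = (1 − 0.22) × 2.2882 ≈ 1.7848

c* = 1.785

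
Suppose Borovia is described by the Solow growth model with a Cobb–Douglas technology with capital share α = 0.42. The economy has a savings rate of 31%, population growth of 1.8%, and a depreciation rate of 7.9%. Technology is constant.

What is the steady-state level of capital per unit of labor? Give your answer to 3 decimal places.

k* = 7.413

Steady state requires s·f(k) = (n + δ)·k, i.e. s·k^α = (n + δ)·k.
Rearranging, k^(1−α) = s / (n + δ).
k^0.58 = 0.31 / (0.018 + 0.079) = 0.31 / 0.097 = 3.1959
k* = 3.1959^(1/0.58) ≈ 7.4129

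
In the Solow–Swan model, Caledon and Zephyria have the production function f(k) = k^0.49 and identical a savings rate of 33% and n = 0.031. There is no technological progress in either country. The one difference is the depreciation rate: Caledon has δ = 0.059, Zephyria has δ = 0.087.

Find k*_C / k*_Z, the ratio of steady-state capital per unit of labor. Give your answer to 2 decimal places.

ratio ≈ 1.70

Steady-state k* = [s/(n + δ)]^(1/(1−α)), so the ratio is [ (s_C/(n + δ)_C) / (s_Z/(n + δ)_Z) ]^1.9608.
s_C/(n + δ)_C = 0.33/0.090 = 3.6667; s_Z/(n + δ)_Z = 0.33/0.118 = 2.7966.
Ratio = (3.6667/2.7966)^1.9608 = 1.3111^1.9608 ≈ 1.7008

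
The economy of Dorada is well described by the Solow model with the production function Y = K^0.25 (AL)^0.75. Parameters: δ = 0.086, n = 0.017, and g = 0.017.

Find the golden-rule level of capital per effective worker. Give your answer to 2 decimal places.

The golden rule sets f'(k) = n + g + δ, i.e. α·k^(α−1) = n + g + δ.
So k^(1−α) = α / (n + g + δ) = 0.25 / 0.120 = 2.0833.
k_gold = 2.0833^(1/0.75) ≈ 2.6607

k_gold ≈ 2.66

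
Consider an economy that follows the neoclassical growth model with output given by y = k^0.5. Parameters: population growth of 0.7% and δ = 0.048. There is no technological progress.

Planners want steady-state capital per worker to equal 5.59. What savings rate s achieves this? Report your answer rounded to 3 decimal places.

s ≈ 0.130

At the steady state, Δk = 0, so s·k^α = (n + δ)·k.
So s / (n + δ) = (k*)^(1−α) = 5.59^0.5 = 2.3643.
Therefore s = 2.3643 × (n + δ) = 2.3643 × 0.055 = 0.1300.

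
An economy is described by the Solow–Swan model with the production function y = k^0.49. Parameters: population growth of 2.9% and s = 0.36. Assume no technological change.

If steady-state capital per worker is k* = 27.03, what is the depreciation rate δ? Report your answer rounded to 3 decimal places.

Steady state requires s·f(k) = (n + δ)·k, i.e. s·k^α = (n + δ)·k.
So s / (n + δ) = (k*)^(1−α) = 27.03^0.51 = 5.3733.
Therefore n + δ = s / 5.3733 = 0.36 / 5.3733 = 0.0670, so δ = 0.0670 − 0.029 = 0.0380.

δ ≈ 0.038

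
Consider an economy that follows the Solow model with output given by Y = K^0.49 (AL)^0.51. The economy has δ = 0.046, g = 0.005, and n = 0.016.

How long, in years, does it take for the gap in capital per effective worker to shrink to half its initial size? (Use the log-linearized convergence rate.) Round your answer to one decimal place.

about 20.3 years

Near the steady state the convergence rate is λ = (1 − α)(n + g + δ).
λ = (1 − 0.49) × 0.067 = 0.51 × 0.067 = 0.03417
Half-life = ln 2 / λ = 0.6931 / 0.03417 ≈ 20.28 years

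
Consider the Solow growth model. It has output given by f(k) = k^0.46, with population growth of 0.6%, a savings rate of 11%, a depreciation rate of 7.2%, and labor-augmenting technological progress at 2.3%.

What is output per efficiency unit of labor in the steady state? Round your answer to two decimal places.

Steady state requires s·f(k) = (n + g + δ)·k, i.e. s·k^α = (n + g + δ)·k.
Dividing both sides by k: k^(1−α) = s / (n + g + δ).
k^0.54 = 0.11 / (0.006 + 0.023 + 0.072) = 0.11 / 0.101 = 1.0891
k* = 1.0891^(1/0.54) ≈ 1.1712
y* = (k*)^α = 1.1712^0.46 ≈ 1.0754

y* = 1.08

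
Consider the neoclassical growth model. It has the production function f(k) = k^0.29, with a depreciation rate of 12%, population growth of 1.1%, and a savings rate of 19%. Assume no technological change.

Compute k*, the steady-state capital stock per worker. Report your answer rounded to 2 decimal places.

k* ≈ 1.69

At the steady state, Δk = 0, so s·k^α = (n + δ)·k.
Rearranging, k^(1−α) = s / (n + δ).
k^0.71 = 0.19 / (0.011 + 0.120) = 0.19 / 0.131 = 1.4504
k* = 1.4504^(1/0.71) ≈ 1.6883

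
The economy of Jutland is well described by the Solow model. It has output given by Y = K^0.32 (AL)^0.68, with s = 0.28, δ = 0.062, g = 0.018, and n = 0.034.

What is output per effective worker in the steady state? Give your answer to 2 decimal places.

At the steady state, Δk = 0, so s·k^α = (n + g + δ)·k.
Rearranging, k^(1−α) = s / (n + g + δ).
k^0.68 = 0.28 / (0.034 + 0.018 + 0.062) = 0.28 / 0.114 = 2.4561
k* = 2.4561^(1/0.68) ≈ 3.7488
y* = (k*)^α = 3.7488^0.32 ≈ 1.5263

y* = 1.53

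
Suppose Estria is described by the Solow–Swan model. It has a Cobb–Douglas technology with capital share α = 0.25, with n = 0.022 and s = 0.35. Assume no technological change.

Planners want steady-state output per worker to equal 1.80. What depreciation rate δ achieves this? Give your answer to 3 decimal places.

δ ≈ 0.038

At the steady state, Δk = 0, so s·k^α = (n + δ)·k.
Since y* = [s/(n + δ)]^(α/(1−α)), we have s/(n + δ) = (y*)^((1−α)/α) = 1.80^3 = 5.8320.
Therefore n + δ = s / 5.8320 = 0.35 / 5.8320 = 0.0600, so δ = 0.0600 − 0.022 = 0.0380.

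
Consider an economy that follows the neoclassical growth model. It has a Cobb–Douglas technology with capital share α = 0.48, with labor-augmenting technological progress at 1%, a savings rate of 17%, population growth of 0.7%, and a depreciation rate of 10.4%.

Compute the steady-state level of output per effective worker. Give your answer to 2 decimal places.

At the steady state, Δk = 0, so s·k^α = (n + g + δ)·k.
Rearranging, k^(1−α) = s / (n + g + δ).
k^0.52 = 0.17 / (0.007 + 0.010 + 0.104) = 0.17 / 0.121 = 1.4050
k* = 1.4050^(1/0.52) ≈ 1.9231
y* = (k*)^α = 1.9231^0.48 ≈ 1.3687

y* = 1.37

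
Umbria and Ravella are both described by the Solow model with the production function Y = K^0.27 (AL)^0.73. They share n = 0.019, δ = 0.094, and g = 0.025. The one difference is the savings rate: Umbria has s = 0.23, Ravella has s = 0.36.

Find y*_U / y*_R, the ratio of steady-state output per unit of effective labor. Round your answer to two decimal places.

Steady-state y* = [s/(n + g + δ)]^(α/(1−α)), so the ratio is [ (s_U/(n + g + δ)_U) / (s_R/(n + g + δ)_R) ]^0.3699.
s_U/(n + g + δ)_U = 0.23/0.138 = 1.6667; s_R/(n + g + δ)_R = 0.36/0.138 = 2.6087.
Ratio = (1.6667/2.6087)^0.3699 = 0.6389^0.3699 ≈ 0.8473

ratio ≈ 0.85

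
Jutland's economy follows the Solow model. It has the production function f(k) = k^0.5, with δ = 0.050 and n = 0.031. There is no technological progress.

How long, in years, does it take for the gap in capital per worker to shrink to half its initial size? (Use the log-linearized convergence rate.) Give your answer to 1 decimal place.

Near the steady state the convergence rate is λ = (1 − α)(n + δ).
λ = (1 − 0.5) × 0.081 = 0.5 × 0.081 = 0.0405
Half-life = ln 2 / λ = 0.6931 / 0.0405 ≈ 17.11 years

half-life ≈ 17.1 years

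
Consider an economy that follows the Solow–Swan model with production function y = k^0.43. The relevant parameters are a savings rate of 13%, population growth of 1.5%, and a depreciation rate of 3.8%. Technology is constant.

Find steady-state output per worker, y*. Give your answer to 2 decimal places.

y* ≈ 1.97

Steady state requires s·f(k) = (n + δ)·k, i.e. s·k^α = (n + δ)·k.
Rearranging, k^(1−α) = s / (n + δ).
k^0.57 = 0.13 / (0.015 + 0.038) = 0.13 / 0.053 = 2.4528
k* = 2.4528^(1/0.57) ≈ 4.8263
y* = (k*)^α = 4.8263^0.43 ≈ 1.9677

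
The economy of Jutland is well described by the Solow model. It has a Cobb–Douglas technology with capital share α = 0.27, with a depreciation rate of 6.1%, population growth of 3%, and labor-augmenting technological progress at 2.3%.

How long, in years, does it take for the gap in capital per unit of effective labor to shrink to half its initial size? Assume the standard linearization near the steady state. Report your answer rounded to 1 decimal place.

half-life ≈ 8.3 years

Near the steady state the convergence rate is λ = (1 − α)(n + g + δ).
λ = (1 − 0.27) × 0.114 = 0.73 × 0.114 = 0.08322
Half-life = ln 2 / λ = 0.6931 / 0.08322 ≈ 8.33 years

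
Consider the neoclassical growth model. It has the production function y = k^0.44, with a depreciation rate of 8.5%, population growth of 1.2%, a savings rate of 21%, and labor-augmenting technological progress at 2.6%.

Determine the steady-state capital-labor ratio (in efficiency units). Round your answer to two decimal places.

k* ≈ 2.60

Steady state requires s·f(k) = (n + g + δ)·k, i.e. s·k^α = (n + g + δ)·k.
Rearranging, k^(1−α) = s / (n + g + δ).
k^0.56 = 0.21 / (0.012 + 0.026 + 0.085) = 0.21 / 0.123 = 1.7073
k* = 1.7073^(1/0.56) ≈ 2.5992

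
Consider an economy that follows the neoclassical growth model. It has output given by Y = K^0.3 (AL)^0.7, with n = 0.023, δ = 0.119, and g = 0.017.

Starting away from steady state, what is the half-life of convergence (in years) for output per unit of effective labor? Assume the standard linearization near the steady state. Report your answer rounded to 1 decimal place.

t_½ ≈ 6.2 years

Near the steady state the convergence rate is λ = (1 − α)(n + g + δ).
λ = (1 − 0.3) × 0.159 = 0.7 × 0.159 = 0.1113
Half-life = ln 2 / λ = 0.6931 / 0.1113 ≈ 6.23 years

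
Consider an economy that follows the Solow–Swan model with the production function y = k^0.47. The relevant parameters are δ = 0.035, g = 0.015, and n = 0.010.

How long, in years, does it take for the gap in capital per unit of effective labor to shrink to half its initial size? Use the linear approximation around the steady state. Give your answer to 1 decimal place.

Near the steady state the convergence rate is λ = (1 − α)(n + g + δ).
λ = (1 − 0.47) × 0.060 = 0.53 × 0.060 = 0.0318
Half-life = ln 2 / λ = 0.6931 / 0.0318 ≈ 21.80 years

about 21.8 years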